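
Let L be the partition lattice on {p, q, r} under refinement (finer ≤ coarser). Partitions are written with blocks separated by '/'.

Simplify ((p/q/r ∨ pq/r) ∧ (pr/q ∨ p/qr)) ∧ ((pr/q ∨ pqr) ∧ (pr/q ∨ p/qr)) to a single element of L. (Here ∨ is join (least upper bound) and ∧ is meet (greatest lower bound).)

pq/r

p/q/r ∨ pq/r = pq/r
pr/q ∨ p/qr = pqr
pq/r ∧ pqr = pq/r
pr/q ∨ pqr = pqr
pr/q ∨ p/qr = pqr
pqr ∧ pqr = pqr
pq/r ∧ pqr = pq/r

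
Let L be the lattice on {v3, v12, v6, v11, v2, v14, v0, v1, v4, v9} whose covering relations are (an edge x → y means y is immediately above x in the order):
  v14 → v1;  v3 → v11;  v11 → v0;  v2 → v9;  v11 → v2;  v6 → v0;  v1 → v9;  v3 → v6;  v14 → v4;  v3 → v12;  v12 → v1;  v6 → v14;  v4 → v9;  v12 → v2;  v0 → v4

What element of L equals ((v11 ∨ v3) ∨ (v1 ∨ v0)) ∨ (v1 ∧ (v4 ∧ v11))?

v11 ∨ v3 = v11
v1 ∨ v0 = v9
v11 ∨ v9 = v9
v4 ∧ v11 = v11
v1 ∧ v11 = v3
v9 ∨ v3 = v9

v9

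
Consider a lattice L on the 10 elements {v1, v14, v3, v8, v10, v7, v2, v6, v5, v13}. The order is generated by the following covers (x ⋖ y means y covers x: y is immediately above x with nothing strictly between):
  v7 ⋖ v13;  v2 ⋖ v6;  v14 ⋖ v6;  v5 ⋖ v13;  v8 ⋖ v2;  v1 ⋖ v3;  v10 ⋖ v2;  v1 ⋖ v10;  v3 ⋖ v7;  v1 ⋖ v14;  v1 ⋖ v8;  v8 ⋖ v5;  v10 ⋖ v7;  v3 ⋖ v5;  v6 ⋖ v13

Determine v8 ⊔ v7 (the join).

Common upper bounds of {v8, v7}: v13.
The least among these is v13.

v13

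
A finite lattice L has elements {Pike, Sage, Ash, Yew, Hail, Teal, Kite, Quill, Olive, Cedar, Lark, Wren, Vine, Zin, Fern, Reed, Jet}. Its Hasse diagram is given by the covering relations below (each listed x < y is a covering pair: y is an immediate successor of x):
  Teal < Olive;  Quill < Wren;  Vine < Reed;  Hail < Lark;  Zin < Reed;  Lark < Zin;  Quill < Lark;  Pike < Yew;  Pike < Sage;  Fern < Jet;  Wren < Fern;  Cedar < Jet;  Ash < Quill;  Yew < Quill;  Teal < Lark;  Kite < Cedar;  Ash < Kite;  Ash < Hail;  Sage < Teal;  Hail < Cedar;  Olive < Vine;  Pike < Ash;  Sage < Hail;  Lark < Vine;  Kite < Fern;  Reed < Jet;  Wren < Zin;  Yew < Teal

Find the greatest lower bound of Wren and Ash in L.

Ash

Common lower bounds of {Wren, Ash}: Ash, Pike.
The greatest among these is Ash.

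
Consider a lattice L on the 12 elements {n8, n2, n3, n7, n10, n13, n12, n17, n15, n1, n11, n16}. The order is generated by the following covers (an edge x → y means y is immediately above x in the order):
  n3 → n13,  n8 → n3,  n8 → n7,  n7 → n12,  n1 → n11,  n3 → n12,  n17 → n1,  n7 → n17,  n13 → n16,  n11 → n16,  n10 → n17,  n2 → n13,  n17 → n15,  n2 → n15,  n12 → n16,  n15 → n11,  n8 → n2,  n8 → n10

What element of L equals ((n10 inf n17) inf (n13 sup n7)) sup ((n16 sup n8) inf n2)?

n10 ∧ n17 = n10
n13 ∨ n7 = n16
n10 ∧ n16 = n10
n16 ∨ n8 = n16
n16 ∧ n2 = n2
n10 ∨ n2 = n15

n15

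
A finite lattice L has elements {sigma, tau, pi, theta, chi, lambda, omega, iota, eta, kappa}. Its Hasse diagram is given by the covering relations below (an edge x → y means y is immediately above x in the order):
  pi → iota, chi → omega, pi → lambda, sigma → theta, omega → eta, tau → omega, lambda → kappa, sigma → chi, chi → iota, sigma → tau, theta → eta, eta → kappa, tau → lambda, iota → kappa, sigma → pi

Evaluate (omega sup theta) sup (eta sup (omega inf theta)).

omega ∨ theta = eta
omega ∧ theta = sigma
eta ∨ sigma = eta
eta ∨ eta = eta

eta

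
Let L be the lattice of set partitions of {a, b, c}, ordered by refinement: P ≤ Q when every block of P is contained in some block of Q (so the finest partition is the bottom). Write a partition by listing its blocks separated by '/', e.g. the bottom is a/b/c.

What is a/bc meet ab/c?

The meet (common refinement) of a/bc and ab/c intersects blocks pairwise, giving a/b/c.

a/b/c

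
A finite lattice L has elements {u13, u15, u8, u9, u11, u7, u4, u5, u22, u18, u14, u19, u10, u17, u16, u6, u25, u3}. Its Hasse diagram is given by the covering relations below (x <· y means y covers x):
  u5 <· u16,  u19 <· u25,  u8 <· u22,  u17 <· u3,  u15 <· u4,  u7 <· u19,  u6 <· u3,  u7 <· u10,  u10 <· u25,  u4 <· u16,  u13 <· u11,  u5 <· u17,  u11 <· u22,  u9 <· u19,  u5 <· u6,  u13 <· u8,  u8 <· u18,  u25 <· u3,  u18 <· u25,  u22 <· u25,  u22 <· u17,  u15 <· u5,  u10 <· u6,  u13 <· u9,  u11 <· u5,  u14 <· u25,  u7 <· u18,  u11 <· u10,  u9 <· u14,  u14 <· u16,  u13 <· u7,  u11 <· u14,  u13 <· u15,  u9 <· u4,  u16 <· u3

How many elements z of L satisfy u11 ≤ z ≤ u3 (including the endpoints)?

The interval [u11, u3] = {u10, u11, u14, u16, u17, u22, u25, u3, u5, u6}, which has 10 elements.

10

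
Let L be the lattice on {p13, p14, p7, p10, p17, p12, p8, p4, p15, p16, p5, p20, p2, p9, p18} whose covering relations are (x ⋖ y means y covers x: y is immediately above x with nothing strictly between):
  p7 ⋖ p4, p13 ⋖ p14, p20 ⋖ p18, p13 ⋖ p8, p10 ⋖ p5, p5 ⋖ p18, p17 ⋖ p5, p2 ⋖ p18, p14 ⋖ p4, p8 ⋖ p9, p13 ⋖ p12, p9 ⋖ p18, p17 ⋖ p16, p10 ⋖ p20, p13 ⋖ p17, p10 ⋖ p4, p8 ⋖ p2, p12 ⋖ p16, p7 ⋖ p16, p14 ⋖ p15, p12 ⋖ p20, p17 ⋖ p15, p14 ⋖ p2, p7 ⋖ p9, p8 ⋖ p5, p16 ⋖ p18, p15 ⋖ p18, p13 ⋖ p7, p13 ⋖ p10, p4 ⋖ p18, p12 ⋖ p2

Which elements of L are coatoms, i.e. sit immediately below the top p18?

p15, p16, p2, p20, p4, p5, p9

The coatoms are exactly the elements covered by p18: p15, p16, p2, p20, p4, p5, p9.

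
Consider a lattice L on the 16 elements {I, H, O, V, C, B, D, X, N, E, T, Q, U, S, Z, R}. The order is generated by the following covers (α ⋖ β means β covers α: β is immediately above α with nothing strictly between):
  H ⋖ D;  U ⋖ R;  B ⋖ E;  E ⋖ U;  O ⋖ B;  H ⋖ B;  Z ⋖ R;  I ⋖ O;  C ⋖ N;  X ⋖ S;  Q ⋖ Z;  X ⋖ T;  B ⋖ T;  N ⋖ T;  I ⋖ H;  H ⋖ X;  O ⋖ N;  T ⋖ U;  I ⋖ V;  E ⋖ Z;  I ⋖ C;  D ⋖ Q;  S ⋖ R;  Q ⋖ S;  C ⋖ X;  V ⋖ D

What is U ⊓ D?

H

Common lower bounds of {U, D}: H, I.
The greatest among these is H.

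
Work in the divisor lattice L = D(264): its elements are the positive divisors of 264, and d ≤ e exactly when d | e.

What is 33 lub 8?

Common upper bounds of {33, 8}: 264.
The least among these is 264.

264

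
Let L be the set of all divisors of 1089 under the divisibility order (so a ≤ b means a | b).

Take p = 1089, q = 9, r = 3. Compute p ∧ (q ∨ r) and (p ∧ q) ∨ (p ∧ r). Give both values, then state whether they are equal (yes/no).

9; 9; yes

q ∨ r = 9, so p ∧ (q ∨ r) = 1089 ∧ 9 = 9.
p ∧ q = 9 and p ∧ r = 3, so (p ∧ q) ∨ (p ∧ r) = 9 ∨ 3 = 9.
Equal: yes.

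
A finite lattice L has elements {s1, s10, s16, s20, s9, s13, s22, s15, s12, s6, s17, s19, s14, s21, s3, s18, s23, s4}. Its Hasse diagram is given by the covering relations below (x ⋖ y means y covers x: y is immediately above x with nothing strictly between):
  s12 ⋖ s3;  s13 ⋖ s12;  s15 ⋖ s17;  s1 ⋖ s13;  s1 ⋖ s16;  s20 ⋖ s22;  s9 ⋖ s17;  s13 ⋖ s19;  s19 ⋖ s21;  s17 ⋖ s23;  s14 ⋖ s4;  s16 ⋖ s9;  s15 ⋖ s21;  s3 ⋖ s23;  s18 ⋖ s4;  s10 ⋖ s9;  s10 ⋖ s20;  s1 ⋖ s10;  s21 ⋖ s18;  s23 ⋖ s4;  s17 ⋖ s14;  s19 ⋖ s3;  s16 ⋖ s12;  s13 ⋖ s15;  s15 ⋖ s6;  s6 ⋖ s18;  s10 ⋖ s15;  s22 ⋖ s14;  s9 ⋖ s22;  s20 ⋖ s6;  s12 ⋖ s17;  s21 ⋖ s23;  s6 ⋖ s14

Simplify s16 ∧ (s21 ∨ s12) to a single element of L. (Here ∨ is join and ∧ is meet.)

s21 ∨ s12 = s23
s16 ∧ s23 = s16

s16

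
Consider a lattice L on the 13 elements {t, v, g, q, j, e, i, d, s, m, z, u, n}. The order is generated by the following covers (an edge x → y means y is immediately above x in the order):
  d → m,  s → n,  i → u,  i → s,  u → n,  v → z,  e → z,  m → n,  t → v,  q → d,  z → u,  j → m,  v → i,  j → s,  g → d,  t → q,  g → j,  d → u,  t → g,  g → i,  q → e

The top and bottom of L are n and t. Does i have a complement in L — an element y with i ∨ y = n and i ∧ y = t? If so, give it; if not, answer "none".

none

For every candidate y, either i ∨ y ≠ n or i ∧ y ≠ t; no complement exists.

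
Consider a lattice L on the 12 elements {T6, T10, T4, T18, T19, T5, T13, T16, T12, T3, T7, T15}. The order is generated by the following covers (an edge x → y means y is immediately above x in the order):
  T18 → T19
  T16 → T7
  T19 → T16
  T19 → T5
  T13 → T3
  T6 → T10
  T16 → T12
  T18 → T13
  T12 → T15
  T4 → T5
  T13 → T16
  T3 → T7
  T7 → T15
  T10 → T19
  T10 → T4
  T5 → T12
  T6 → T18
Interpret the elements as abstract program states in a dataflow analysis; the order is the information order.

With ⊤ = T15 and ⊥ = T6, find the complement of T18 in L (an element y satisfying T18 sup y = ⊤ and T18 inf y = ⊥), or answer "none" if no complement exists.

For every candidate y, either T18 ∨ y ≠ T15 or T18 ∧ y ≠ T6; no complement exists.

none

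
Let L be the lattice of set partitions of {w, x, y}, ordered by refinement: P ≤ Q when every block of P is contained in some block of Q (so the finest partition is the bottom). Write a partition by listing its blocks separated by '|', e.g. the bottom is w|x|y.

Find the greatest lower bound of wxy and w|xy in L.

The meet (common refinement) of wxy and w|xy intersects blocks pairwise, giving w|xy.

w|xy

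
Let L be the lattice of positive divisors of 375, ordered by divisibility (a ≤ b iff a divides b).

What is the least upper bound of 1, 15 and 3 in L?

In the divisibility order, the join is the least common multiple: lcm(1, 15, 3) = 15.

15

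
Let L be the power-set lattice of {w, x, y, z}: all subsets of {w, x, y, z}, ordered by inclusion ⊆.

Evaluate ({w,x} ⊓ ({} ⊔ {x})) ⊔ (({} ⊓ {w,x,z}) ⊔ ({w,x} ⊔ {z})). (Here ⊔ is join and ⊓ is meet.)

{w,x,z}

{} ∨ {x} = {x}
{w,x} ∧ {x} = {x}
{} ∧ {w,x,z} = {}
{w,x} ∨ {z} = {w,x,z}
{} ∨ {w,x,z} = {w,x,z}
{x} ∨ {w,x,z} = {w,x,z}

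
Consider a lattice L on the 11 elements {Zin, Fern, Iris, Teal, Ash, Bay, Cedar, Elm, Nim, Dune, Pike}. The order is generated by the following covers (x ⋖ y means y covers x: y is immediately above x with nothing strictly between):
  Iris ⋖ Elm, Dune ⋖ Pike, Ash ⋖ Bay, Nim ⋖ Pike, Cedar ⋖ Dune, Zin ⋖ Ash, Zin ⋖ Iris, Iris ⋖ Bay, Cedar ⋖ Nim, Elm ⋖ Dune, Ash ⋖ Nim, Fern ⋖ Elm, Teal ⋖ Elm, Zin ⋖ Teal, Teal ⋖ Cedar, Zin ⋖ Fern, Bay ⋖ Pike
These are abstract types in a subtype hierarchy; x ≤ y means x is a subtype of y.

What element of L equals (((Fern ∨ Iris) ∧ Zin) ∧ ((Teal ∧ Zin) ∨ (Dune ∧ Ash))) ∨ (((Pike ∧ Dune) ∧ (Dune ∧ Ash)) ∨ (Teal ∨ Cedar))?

Fern ∨ Iris = Elm
Elm ∧ Zin = Zin
Teal ∧ Zin = Zin
Dune ∧ Ash = Zin
Zin ∨ Zin = Zin
Zin ∧ Zin = Zin
Pike ∧ Dune = Dune
Dune ∧ Ash = Zin
Dune ∧ Zin = Zin
Teal ∨ Cedar = Cedar
Zin ∨ Cedar = Cedar
Zin ∨ Cedar = Cedar

Cedar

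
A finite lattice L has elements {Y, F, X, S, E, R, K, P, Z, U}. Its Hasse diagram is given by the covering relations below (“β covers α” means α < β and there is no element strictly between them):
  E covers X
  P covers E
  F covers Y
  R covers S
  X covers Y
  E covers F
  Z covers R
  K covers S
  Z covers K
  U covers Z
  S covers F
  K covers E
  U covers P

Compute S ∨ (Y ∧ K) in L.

Y ∧ K = Y
S ∨ Y = S

S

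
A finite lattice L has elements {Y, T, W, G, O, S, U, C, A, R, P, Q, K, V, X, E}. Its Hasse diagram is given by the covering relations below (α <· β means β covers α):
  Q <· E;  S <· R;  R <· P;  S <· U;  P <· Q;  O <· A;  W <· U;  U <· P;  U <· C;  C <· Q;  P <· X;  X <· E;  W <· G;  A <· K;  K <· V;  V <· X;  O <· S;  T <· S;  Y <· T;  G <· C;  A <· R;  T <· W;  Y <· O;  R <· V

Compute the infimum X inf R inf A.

Common lower bounds of {X, R, A}: A, O, Y.
The greatest among these is A.

A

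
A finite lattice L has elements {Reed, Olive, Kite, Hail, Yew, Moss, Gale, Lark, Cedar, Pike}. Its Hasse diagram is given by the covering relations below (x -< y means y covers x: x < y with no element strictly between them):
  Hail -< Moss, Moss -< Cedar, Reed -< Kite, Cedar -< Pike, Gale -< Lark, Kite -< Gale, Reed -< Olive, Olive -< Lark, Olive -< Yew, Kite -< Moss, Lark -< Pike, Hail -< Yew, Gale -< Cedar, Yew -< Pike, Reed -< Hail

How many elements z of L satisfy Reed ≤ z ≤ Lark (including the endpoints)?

5

The interval [Reed, Lark] = {Gale, Kite, Lark, Olive, Reed}, which has 5 elements.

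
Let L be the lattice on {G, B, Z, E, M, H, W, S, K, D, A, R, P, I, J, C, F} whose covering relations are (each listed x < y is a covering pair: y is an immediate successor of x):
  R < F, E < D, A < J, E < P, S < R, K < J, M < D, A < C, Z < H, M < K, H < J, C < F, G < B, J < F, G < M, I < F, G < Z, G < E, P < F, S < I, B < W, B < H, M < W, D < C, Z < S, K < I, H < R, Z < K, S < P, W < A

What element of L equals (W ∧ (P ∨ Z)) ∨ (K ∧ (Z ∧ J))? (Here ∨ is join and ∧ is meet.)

Z

P ∨ Z = P
W ∧ P = G
Z ∧ J = Z
K ∧ Z = Z
G ∨ Z = Z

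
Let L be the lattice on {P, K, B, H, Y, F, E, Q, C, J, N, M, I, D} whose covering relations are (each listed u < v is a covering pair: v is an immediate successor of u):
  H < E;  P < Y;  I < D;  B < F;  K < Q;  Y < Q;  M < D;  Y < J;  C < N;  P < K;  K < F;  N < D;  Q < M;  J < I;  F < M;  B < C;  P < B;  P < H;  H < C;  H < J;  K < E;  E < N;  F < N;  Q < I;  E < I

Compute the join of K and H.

Common upper bounds of {K, H}: D, E, I, N.
The least among these is E.

E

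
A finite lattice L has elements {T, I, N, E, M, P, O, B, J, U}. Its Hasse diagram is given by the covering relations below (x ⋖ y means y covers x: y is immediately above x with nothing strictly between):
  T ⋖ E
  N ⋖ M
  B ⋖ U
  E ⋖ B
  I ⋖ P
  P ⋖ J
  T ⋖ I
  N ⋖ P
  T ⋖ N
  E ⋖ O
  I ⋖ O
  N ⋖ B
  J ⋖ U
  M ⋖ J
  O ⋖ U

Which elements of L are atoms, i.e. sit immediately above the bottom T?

E, I, N

The atoms are exactly the elements that cover T: E, I, N.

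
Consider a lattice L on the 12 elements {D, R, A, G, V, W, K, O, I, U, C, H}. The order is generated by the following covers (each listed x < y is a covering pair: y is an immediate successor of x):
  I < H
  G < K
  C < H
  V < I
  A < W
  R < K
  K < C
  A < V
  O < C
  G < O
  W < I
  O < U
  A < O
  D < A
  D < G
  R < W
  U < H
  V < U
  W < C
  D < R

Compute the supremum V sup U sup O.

U

Common upper bounds of {V, U, O}: H, U.
The least among these is U.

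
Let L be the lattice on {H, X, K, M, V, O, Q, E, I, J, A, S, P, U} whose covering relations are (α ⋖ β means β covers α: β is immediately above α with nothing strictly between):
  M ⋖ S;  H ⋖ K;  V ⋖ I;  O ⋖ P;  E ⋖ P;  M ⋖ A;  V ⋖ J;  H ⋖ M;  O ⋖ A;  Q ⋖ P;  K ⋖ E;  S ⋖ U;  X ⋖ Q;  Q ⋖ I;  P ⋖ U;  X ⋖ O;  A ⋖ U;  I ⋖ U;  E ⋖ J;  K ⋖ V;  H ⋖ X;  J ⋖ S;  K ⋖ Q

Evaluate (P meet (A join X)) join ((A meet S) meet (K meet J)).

O

A ∨ X = A
P ∧ A = O
A ∧ S = M
K ∧ J = K
M ∧ K = H
O ∨ H = O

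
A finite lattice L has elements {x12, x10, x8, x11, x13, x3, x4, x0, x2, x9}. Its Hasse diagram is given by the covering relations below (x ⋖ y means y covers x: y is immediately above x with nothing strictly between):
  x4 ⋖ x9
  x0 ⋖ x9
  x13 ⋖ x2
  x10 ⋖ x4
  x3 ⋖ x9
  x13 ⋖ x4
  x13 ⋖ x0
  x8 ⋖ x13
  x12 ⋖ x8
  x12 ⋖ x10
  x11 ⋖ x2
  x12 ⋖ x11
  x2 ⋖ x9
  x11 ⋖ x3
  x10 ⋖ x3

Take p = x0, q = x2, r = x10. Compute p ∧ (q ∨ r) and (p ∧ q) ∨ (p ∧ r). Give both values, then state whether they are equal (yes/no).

x0; x13; no

q ∨ r = x9, so p ∧ (q ∨ r) = x0 ∧ x9 = x0.
p ∧ q = x13 and p ∧ r = x12, so (p ∧ q) ∨ (p ∧ r) = x13 ∨ x12 = x13.
Equal: no.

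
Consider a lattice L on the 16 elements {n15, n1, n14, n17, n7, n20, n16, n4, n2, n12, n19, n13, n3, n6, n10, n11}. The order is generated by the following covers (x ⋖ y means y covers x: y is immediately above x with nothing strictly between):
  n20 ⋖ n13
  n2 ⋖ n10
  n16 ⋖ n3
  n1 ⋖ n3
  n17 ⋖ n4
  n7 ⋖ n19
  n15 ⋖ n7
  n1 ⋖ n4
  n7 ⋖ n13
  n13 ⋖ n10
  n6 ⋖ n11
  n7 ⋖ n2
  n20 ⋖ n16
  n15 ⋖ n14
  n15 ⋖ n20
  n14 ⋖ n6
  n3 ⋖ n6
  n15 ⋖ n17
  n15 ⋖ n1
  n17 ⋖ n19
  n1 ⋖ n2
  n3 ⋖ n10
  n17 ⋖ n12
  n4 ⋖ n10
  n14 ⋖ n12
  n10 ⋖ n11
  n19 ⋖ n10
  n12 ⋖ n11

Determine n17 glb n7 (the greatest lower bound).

Common lower bounds of {n17, n7}: n15.
The greatest among these is n15.

n15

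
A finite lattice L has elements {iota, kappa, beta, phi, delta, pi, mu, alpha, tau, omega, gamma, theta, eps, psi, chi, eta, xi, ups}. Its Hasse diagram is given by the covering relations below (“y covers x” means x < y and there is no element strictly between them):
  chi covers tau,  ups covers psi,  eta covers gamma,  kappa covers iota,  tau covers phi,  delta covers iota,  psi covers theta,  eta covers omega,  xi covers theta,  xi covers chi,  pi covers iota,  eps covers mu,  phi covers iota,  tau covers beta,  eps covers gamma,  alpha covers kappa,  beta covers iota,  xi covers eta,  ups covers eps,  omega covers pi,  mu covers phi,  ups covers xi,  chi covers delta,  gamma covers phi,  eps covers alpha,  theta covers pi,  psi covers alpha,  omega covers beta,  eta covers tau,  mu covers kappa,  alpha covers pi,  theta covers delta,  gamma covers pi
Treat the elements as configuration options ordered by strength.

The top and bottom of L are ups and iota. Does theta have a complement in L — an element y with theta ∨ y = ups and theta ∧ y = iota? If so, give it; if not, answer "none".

Need y with theta ∨ y = ups and theta ∧ y = iota.
Checking each element gives: mu.

mu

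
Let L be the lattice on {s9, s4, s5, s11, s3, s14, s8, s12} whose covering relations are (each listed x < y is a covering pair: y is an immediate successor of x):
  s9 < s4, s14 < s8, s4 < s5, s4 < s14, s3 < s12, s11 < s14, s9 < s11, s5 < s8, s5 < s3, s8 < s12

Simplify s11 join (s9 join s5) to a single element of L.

s8

s9 ∨ s5 = s5
s11 ∨ s5 = s8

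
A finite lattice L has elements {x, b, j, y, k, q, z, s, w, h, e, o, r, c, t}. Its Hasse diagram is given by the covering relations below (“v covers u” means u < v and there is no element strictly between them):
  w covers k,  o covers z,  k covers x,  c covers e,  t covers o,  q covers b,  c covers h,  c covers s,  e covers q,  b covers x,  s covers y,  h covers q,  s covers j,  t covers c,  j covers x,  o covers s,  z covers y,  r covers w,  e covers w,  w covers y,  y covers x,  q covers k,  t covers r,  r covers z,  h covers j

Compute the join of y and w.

Common upper bounds of {y, w}: c, e, r, t, w.
The least among these is w.

w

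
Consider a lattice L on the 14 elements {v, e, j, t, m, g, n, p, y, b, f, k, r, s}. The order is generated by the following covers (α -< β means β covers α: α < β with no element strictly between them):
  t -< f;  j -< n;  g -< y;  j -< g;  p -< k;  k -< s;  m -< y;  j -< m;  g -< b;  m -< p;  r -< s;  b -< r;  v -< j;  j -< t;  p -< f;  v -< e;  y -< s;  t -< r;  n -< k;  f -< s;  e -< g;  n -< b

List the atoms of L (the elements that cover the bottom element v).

The atoms are exactly the elements that cover v: e, j.

e, j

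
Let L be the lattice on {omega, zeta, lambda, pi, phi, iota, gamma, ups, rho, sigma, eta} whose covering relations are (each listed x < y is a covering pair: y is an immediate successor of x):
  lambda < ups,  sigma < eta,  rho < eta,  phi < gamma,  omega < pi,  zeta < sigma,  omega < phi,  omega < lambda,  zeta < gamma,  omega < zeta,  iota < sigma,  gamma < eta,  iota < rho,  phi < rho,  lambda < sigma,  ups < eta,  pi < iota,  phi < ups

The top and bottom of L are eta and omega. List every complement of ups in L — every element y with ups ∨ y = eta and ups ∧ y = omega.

Need y with ups ∨ y = eta and ups ∧ y = omega.
Checking each element gives: iota, pi, zeta.

iota, pi, zeta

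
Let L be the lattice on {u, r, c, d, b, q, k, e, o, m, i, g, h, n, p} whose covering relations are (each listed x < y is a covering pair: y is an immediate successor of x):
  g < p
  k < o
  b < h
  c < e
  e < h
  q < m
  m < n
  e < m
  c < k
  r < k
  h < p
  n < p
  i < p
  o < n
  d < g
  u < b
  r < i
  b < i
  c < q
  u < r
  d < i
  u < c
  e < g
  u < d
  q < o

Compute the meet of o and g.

c

Common lower bounds of {o, g}: c, u.
The greatest among these is c.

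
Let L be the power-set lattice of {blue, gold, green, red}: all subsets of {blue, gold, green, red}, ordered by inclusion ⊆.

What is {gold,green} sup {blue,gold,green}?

{blue,gold,green}

Under ⊆, join is union: {gold,green} ∪ {blue,gold,green} = {blue,gold,green}.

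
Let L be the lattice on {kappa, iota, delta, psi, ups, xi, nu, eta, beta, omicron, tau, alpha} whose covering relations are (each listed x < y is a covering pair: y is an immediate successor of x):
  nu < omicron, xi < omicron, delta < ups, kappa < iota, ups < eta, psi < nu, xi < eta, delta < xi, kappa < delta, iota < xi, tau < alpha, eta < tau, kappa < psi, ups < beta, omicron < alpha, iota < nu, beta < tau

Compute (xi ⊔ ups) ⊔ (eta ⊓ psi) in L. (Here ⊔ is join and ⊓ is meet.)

eta

xi ∨ ups = eta
eta ∧ psi = kappa
eta ∨ kappa = eta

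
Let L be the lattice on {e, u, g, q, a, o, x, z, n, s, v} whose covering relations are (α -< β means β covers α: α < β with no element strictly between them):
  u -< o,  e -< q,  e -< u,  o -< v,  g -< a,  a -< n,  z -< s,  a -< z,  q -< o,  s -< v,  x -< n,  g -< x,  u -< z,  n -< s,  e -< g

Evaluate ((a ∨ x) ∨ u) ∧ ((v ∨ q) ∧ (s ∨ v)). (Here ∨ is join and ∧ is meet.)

a ∨ x = n
n ∨ u = s
v ∨ q = v
s ∨ v = v
v ∧ v = v
s ∧ v = s

s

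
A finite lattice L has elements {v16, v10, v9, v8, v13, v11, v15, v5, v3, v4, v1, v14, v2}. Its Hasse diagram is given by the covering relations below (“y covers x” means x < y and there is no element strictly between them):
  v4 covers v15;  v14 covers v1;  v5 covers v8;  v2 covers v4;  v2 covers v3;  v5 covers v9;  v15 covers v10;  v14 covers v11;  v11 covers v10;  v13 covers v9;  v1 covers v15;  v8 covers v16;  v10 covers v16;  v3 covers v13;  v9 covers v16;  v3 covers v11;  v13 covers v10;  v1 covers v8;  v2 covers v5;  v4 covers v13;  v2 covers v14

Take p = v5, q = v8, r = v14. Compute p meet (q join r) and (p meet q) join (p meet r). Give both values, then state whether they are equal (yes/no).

v8; v8; yes

q join r = v14, so p meet (q join r) = v5 meet v14 = v8.
p meet q = v8 and p meet r = v8, so (p meet q) join (p meet r) = v8 join v8 = v8.
Equal: yes.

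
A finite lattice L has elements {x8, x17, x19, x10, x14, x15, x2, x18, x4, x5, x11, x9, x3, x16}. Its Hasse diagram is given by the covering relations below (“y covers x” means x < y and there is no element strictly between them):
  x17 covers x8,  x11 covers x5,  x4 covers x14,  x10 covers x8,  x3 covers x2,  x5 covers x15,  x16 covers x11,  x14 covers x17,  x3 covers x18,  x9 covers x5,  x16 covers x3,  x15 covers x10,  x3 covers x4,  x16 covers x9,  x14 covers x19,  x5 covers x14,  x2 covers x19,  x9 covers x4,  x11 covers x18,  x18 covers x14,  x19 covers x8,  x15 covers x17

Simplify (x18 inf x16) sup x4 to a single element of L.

x3

x18 ∧ x16 = x18
x18 ∨ x4 = x3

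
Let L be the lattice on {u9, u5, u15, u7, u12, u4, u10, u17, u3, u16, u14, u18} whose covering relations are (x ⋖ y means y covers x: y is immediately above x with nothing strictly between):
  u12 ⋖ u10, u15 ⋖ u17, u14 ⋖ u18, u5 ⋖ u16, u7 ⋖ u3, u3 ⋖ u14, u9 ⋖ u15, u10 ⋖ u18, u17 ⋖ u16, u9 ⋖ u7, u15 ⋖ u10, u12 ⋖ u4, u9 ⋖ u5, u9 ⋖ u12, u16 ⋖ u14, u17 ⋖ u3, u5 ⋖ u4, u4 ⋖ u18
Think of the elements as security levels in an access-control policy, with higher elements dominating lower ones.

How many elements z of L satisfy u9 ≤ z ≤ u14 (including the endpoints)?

8

The interval [u9, u14] = {u14, u15, u16, u17, u3, u5, u7, u9}, which has 8 elements.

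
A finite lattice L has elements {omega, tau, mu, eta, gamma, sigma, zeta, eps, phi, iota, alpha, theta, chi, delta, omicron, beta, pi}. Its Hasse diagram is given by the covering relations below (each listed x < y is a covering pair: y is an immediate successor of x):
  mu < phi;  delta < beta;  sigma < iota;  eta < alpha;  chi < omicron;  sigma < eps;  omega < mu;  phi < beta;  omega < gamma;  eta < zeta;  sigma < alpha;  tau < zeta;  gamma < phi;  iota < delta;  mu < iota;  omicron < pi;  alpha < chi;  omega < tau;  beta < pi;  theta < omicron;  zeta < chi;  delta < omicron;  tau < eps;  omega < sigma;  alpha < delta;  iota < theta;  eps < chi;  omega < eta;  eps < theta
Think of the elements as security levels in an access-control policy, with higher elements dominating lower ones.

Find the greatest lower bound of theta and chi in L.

Common lower bounds of {theta, chi}: eps, omega, sigma, tau.
The greatest among these is eps.

eps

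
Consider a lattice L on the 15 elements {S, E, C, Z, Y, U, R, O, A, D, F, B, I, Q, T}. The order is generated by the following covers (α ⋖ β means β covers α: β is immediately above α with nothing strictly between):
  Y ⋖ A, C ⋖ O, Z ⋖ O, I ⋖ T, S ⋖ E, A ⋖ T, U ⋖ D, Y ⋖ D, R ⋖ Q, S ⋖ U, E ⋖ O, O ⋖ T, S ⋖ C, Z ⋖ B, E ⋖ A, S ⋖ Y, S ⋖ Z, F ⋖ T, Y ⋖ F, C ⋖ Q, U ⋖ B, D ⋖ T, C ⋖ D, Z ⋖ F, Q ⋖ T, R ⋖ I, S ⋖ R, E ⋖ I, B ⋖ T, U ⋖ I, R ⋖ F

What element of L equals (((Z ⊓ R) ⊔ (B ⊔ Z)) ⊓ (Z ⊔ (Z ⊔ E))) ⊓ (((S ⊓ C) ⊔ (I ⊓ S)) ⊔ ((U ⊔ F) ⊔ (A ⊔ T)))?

Z

Z ∧ R = S
B ∨ Z = B
S ∨ B = B
Z ∨ E = O
Z ∨ O = O
B ∧ O = Z
S ∧ C = S
I ∧ S = S
S ∨ S = S
U ∨ F = T
A ∨ T = T
T ∨ T = T
S ∨ T = T
Z ∧ T = Z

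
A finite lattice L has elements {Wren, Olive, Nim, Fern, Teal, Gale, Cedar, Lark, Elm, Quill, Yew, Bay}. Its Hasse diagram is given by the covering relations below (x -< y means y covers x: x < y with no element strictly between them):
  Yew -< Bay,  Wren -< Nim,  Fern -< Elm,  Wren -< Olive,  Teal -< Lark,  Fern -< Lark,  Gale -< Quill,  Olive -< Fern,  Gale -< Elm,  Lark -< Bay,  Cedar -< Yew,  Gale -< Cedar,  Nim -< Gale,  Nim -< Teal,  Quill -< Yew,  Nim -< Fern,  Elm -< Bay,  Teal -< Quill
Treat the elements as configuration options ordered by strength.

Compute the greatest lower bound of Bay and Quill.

Common lower bounds of {Bay, Quill}: Gale, Nim, Quill, Teal, Wren.
The greatest among these is Quill.

Quill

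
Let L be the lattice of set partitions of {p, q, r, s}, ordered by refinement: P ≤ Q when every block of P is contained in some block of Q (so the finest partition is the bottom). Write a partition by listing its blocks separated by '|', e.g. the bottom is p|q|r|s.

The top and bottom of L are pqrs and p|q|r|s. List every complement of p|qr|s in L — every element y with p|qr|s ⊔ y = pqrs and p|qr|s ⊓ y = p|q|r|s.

Need y with p|qr|s ∨ y = pqrs and p|qr|s ∧ y = p|q|r|s.
Checking each element gives: pqs|r, pq|rs, prs|q, pr|qs.

pqs|r, pq|rs, prs|q, pr|qs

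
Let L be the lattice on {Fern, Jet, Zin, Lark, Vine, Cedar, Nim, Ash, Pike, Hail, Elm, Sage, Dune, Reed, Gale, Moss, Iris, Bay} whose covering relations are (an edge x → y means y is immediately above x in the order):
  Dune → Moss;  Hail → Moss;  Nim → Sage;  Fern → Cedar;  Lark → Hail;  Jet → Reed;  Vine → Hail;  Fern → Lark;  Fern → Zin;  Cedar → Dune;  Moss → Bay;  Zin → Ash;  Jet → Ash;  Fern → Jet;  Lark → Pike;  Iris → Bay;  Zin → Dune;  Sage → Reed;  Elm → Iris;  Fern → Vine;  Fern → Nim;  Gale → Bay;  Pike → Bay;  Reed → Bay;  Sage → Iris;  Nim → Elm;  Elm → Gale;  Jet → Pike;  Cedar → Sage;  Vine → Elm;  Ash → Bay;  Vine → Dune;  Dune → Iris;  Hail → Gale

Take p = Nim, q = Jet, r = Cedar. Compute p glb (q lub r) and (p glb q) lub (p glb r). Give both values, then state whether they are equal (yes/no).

Nim; Fern; no

q lub r = Reed, so p glb (q lub r) = Nim glb Reed = Nim.
p glb q = Fern and p glb r = Fern, so (p glb q) lub (p glb r) = Fern lub Fern = Fern.
Equal: no.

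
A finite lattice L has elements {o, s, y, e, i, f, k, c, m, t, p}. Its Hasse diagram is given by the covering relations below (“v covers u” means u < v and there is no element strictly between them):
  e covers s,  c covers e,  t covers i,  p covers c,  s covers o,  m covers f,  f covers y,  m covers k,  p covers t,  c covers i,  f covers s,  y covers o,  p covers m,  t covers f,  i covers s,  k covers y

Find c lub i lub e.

Common upper bounds of {c, i, e}: c, p.
The least among these is c.

c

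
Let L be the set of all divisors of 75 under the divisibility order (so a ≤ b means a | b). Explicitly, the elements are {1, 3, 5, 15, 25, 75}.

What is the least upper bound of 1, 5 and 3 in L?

15

In the divisibility order, the join is the least common multiple: lcm(1, 5, 3) = 15.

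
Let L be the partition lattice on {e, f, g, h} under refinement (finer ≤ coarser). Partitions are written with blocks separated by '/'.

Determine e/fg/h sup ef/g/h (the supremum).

efg/h

Common upper bounds of {e/fg/h, ef/g/h}: efg/h, efgh.
The least among these is efg/h.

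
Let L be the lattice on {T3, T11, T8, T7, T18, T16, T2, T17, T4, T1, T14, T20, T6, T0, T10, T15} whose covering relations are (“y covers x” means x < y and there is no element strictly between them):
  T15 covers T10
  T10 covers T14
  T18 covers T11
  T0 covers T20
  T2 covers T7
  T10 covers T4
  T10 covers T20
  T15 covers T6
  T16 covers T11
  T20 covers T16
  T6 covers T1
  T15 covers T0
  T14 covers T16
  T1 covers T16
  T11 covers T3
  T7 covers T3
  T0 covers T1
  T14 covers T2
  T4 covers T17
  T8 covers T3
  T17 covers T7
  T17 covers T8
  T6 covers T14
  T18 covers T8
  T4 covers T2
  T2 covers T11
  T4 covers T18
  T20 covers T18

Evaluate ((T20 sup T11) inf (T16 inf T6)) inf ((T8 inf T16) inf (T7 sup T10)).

T3

T20 ∨ T11 = T20
T16 ∧ T6 = T16
T20 ∧ T16 = T16
T8 ∧ T16 = T3
T7 ∨ T10 = T10
T3 ∧ T10 = T3
T16 ∧ T3 = T3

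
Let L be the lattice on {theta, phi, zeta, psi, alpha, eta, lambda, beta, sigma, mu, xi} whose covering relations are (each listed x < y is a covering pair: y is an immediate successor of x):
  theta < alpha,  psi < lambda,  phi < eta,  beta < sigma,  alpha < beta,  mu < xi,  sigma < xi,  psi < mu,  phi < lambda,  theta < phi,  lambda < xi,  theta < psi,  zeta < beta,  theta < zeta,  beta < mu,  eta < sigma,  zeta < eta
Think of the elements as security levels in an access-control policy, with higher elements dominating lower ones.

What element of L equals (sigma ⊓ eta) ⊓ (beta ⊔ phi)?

sigma ∧ eta = eta
beta ∨ phi = sigma
eta ∧ sigma = eta

eta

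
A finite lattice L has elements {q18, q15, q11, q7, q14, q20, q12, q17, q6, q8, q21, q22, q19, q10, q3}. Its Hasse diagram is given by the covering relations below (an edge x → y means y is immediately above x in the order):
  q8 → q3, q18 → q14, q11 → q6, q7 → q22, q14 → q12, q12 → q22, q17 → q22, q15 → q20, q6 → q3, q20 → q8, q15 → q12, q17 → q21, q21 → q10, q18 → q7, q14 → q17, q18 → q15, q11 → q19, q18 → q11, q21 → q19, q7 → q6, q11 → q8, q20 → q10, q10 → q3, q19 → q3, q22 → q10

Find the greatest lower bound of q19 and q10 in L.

Common lower bounds of {q19, q10}: q14, q17, q18, q21.
The greatest among these is q21.

q21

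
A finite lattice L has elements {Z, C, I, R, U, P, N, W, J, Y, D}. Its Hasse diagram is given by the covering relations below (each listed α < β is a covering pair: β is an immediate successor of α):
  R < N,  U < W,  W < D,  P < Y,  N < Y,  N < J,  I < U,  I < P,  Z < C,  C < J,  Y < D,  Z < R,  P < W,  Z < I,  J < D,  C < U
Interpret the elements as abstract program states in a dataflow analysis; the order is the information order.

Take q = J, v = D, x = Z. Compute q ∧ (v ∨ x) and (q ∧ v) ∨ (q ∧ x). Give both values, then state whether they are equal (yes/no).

J; J; yes

v ∨ x = D, so q ∧ (v ∨ x) = J ∧ D = J.
q ∧ v = J and q ∧ x = Z, so (q ∧ v) ∨ (q ∧ x) = J ∨ Z = J.
Equal: yes.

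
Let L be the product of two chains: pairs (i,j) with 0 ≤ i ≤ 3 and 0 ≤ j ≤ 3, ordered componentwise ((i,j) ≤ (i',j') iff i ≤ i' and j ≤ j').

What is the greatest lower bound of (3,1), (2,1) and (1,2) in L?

Common lower bounds of {(3,1), (2,1), (1,2)}: (0,0), (0,1), (1,0), (1,1).
The greatest among these is (1,1).

(1,1)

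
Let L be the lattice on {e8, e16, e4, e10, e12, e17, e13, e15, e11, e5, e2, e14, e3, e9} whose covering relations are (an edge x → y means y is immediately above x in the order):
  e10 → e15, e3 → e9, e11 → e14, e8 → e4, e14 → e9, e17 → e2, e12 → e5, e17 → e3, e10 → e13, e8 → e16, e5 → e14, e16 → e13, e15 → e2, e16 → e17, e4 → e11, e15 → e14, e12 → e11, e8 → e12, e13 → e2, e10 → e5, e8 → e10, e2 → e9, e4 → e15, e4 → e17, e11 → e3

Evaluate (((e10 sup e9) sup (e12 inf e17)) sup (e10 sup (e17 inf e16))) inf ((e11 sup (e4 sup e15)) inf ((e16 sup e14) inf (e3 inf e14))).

e10 ∨ e9 = e9
e12 ∧ e17 = e8
e9 ∨ e8 = e9
e17 ∧ e16 = e16
e10 ∨ e16 = e13
e9 ∨ e13 = e9
e4 ∨ e15 = e15
e11 ∨ e15 = e14
e16 ∨ e14 = e9
e3 ∧ e14 = e11
e9 ∧ e11 = e11
e14 ∧ e11 = e11
e9 ∧ e11 = e11

e11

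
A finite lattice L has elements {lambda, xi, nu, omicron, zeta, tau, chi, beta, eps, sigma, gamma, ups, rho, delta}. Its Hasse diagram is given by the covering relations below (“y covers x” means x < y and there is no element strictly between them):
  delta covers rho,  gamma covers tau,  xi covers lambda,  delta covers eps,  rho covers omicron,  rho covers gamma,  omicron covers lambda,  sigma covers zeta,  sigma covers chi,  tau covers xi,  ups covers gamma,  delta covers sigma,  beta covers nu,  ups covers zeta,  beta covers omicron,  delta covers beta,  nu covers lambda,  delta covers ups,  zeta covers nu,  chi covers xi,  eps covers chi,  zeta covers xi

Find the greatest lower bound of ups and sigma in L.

zeta

Common lower bounds of {ups, sigma}: lambda, nu, xi, zeta.
The greatest among these is zeta.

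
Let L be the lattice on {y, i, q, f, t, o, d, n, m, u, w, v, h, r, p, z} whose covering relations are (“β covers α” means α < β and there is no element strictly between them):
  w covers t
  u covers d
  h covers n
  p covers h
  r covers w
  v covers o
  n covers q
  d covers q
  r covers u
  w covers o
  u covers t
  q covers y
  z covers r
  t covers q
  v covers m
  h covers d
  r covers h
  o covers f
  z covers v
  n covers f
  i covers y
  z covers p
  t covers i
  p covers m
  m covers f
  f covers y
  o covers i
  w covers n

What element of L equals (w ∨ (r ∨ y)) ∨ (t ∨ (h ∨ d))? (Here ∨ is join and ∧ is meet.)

r

r ∨ y = r
w ∨ r = r
h ∨ d = h
t ∨ h = r
r ∨ r = r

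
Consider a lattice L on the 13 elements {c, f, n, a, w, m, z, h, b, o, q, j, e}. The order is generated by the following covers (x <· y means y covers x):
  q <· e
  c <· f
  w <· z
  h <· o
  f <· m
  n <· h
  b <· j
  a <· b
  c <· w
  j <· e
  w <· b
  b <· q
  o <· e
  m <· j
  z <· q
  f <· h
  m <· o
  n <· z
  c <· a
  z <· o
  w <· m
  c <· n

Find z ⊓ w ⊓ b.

w

Common lower bounds of {z, w, b}: c, w.
The greatest among these is w.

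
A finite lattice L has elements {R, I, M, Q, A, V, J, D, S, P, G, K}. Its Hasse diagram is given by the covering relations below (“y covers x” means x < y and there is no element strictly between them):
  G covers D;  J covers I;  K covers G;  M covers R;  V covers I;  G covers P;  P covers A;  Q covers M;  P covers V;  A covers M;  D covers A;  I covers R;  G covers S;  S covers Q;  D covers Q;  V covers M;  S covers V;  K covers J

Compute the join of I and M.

Common upper bounds of {I, M}: G, K, P, S, V.
The least among these is V.

V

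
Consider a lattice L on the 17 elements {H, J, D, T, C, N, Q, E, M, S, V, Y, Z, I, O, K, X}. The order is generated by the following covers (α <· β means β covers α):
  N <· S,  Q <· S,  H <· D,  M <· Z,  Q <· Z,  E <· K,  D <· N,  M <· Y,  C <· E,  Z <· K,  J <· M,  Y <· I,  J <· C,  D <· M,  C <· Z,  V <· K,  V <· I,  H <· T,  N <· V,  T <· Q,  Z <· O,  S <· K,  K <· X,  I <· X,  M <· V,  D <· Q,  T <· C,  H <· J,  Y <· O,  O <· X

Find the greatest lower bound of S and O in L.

Q

Common lower bounds of {S, O}: D, H, Q, T.
The greatest among these is Q.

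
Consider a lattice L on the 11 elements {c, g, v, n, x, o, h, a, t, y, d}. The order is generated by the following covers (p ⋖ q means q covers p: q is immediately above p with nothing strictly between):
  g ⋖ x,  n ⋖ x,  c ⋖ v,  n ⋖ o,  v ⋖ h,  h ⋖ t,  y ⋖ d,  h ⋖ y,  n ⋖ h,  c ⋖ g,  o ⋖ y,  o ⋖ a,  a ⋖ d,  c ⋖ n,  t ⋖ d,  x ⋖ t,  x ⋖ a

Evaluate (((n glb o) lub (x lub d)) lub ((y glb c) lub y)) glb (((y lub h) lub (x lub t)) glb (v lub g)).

t

n ∧ o = n
x ∨ d = d
n ∨ d = d
y ∧ c = c
c ∨ y = y
d ∨ y = d
y ∨ h = y
x ∨ t = t
y ∨ t = d
v ∨ g = t
d ∧ t = t
d ∧ t = t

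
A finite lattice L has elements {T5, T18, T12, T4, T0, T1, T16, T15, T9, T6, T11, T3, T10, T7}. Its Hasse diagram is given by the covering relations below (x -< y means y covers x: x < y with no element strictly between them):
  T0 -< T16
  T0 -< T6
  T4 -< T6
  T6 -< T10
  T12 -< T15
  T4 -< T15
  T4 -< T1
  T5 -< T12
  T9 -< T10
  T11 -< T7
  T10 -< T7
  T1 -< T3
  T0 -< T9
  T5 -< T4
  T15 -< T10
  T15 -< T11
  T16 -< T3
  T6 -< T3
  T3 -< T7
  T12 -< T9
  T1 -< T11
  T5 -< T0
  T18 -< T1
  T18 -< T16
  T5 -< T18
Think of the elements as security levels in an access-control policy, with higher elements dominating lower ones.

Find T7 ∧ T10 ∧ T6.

T6

Common lower bounds of {T7, T10, T6}: T0, T4, T5, T6.
The greatest among these is T6.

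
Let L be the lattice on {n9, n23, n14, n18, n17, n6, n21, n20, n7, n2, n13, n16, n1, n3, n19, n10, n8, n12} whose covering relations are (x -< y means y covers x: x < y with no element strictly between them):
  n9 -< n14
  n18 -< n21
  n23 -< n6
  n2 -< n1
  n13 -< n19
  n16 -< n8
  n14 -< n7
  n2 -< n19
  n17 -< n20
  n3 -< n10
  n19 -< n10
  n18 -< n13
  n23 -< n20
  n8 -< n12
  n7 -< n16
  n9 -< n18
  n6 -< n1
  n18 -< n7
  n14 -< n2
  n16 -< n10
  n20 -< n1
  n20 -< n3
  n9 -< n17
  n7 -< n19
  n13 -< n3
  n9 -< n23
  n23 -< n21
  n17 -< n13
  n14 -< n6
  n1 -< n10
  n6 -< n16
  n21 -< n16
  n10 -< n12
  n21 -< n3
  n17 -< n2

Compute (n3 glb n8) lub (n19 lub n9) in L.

n10

n3 ∧ n8 = n21
n19 ∨ n9 = n19
n21 ∨ n19 = n10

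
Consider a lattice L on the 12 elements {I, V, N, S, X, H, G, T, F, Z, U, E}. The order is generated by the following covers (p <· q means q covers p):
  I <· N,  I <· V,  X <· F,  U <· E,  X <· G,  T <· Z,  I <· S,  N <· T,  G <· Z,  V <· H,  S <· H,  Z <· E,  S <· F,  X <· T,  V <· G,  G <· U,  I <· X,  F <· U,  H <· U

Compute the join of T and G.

Common upper bounds of {T, G}: E, Z.
The least among these is Z.

Z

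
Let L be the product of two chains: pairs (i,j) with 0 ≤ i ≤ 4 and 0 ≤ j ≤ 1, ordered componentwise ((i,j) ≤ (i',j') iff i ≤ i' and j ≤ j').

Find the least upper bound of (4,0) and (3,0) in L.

(4,0)

In a product of chains, the join is componentwise max, giving (4,0).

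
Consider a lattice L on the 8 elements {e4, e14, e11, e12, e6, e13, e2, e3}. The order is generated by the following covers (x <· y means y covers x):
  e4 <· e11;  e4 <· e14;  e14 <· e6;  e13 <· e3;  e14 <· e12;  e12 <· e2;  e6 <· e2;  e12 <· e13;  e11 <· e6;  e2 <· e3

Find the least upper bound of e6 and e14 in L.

Common upper bounds of {e6, e14}: e2, e3, e6.
The least among these is e6.

e6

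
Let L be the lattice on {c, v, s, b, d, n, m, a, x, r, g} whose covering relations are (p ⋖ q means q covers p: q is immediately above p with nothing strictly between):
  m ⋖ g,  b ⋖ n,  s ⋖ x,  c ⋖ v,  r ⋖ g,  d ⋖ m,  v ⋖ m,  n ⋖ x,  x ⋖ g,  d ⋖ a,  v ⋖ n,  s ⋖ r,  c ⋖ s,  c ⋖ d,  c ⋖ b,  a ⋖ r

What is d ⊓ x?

c

Common lower bounds of {d, x}: c.
The greatest among these is c.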